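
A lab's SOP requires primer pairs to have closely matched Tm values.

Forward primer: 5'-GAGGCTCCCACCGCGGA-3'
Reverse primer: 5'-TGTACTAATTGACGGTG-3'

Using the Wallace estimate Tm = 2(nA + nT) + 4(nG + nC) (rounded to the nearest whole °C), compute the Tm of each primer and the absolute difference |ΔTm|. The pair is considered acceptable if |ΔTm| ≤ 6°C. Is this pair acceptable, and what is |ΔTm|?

Forward: A=3 T=1 G=6 C=7 → Tm = 2·4 + 4·13 = 60°C.
Reverse: A=4 T=6 G=5 C=2 → Tm = 2·10 + 4·7 = 48°C.
|ΔTm| = |60 − 48| = 12°C, > 6°C.

|ΔTm| = 12°C; the pair is not acceptable.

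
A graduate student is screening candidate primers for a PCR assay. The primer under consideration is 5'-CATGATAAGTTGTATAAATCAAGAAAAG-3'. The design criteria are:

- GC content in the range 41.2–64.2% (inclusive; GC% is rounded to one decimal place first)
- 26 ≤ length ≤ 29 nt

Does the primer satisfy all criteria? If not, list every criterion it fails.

Base counts: A=14, T=7, G=5, C=2 (length 28).
GC content: GC 7/28 = 25.0%, outside 41.2–64.2% ✗
length: length 28 ✓

Fails: GC content.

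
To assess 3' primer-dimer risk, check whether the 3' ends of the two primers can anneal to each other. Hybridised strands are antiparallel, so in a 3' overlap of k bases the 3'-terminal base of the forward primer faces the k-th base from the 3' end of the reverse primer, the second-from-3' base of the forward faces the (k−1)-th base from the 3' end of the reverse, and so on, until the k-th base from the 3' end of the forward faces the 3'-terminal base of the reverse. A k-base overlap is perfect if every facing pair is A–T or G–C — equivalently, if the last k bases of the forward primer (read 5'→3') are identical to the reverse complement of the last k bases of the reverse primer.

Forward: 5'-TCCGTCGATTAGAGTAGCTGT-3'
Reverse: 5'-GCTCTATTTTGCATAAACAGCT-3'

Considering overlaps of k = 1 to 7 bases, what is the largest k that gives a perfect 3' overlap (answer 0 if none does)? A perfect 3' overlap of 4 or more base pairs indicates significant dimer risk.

Last 7 bases (5'→3') — forward …TAGCTGT, reverse …AACAGCT.
Reverse complement of the reverse primer's last 7 bases: AGCTGTT; its first k bases are the reverse complement of the reverse primer's last k bases, so a perfect k-base overlap needs the forward primer's last k bases to equal them.
Comparing (forward last k vs required): k=1: T vs A ✗; k=2: GT vs AG ✗; k=3: TGT vs AGC ✗; k=4: CTGT vs AGCT ✗; k=5: GCTGT vs AGCTG ✗; k=6: AGCTGT vs AGCTGT ✓; k=7: TAGCTGT vs AGCTGTT ✗.
Only k = 6 is perfect, so the longest perfect 3' overlap is 6.

Longest perfect overlap: 6 complementary base pairs; significant dimer risk (threshold 4).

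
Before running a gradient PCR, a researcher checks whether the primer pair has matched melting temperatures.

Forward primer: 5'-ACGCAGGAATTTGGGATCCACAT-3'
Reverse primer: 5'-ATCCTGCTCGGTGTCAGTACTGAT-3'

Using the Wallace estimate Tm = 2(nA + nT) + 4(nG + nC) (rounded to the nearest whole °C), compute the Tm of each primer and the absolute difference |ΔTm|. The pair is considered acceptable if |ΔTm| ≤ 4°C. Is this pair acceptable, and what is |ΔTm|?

Forward: A=7 T=5 G=6 C=5 → Tm = 2·12 + 4·11 = 68°C.
Reverse: A=4 T=8 G=6 C=6 → Tm = 2·12 + 4·12 = 72°C.
|ΔTm| = |68 − 72| = 4°C, ≤ 4°C.

|ΔTm| = 4°C; the pair is acceptable.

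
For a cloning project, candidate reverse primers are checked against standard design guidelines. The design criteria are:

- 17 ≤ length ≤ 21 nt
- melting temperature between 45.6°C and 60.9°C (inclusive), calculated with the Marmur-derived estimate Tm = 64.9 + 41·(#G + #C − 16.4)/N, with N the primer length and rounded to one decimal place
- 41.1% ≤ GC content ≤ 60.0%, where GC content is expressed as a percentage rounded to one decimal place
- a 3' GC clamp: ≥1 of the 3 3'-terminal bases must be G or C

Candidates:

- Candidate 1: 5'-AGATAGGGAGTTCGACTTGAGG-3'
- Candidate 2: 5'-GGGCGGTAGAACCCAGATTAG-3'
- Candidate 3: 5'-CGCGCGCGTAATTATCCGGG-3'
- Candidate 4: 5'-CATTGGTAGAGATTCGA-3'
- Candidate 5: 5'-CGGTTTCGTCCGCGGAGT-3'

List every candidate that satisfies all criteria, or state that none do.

Candidate 2 only.

Candidate 1 (22 nt, A=6 T=5 G=9 C=2): length 22, outside 17–21 ✗; Tm = 64.9 + 41·(11 − 16.4)/22 = 54.8°C ✓; GC 11/22 = 50.0% ✓; 3' end AGG has 2 G/C ✓ — fails.
Candidate 2 (21 nt, A=6 T=3 G=8 C=4): length 21 ✓; Tm = 64.9 + 41·(12 − 16.4)/21 = 56.3°C ✓; GC 12/21 = 57.1% ✓; 3' end TAG has 1 G/C ✓ — passes.
Candidate 3 (20 nt, A=3 T=4 G=7 C=6): length 20 ✓; Tm = 64.9 + 41·(13 − 16.4)/20 = 57.9°C ✓; GC 13/20 = 65.0%, outside 41.1–60.0% ✗; 3' end GGG has 3 G/C ✓ — fails.
Candidate 4 (17 nt, A=5 T=5 G=5 C=2): length 17 ✓; Tm = 64.9 + 41·(7 − 16.4)/17 = 42.2°C, outside 45.6–60.9°C ✗; GC 7/17 = 41.2% ✓; 3' end CGA has 2 G/C ✓ — fails.
Candidate 5 (18 nt, A=1 T=5 G=7 C=5): length 18 ✓; Tm = 64.9 + 41·(12 − 16.4)/18 = 54.9°C ✓; GC 12/18 = 66.7%, outside 41.1–60.0% ✗; 3' end AGT has 1 G/C ✓ — fails.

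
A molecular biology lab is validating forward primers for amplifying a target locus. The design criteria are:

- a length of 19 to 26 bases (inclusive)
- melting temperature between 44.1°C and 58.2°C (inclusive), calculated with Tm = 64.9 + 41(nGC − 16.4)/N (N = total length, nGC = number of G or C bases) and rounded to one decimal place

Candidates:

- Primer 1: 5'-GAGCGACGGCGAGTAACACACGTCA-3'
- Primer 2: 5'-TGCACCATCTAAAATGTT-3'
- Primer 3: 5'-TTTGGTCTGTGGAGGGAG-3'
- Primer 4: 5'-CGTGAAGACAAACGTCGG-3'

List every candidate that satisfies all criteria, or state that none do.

Primer 1 (25 nt, A=8 T=2 G=8 C=7): length 25 ✓; Tm = 64.9 + 41·(15 − 16.4)/25 = 62.6°C, outside 44.1–58.2°C ✗ — fails.
Primer 2 (18 nt, A=6 T=6 G=2 C=4): length 18, outside 19–26 ✗; Tm = 64.9 + 41·(6 − 16.4)/18 = 41.2°C, outside 44.1–58.2°C ✗ — fails.
Primer 3 (18 nt, A=2 T=6 G=9 C=1): length 18, outside 19–26 ✗; Tm = 64.9 + 41·(10 − 16.4)/18 = 50.3°C ✓ — fails.
Primer 4 (18 nt, A=6 T=2 G=6 C=4): length 18, outside 19–26 ✗; Tm = 64.9 + 41·(10 − 16.4)/18 = 50.3°C ✓ — fails.

None of the candidates satisfy all criteria.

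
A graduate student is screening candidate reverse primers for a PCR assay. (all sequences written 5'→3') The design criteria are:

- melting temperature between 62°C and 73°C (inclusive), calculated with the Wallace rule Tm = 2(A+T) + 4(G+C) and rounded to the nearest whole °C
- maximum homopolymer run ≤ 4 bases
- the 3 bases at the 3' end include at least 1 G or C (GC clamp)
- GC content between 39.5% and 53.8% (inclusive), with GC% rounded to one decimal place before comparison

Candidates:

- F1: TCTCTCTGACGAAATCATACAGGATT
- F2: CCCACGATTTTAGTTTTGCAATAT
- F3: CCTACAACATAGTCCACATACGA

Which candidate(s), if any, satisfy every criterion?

F3 only.

F1 (26 nt, A=8 T=8 G=4 C=6): Tm = 2·16 + 4·10 = 72°C ✓; longest run = 3 ✓; 3' end ATT has 0 G/C, need ≥1 ✗; GC 10/26 = 38.5%, outside 39.5–53.8% ✗ — fails.
F2 (24 nt, A=6 T=10 G=3 C=5): Tm = 2·16 + 4·8 = 64°C ✓; longest run = 4 ✓; 3' end TAT has 0 G/C, need ≥1 ✗; GC 8/24 = 33.3%, outside 39.5–53.8% ✗ — fails.
F3 (23 nt, A=9 T=4 G=2 C=8): Tm = 2·13 + 4·10 = 66°C ✓; longest run = 2 ✓; 3' end CGA has 2 G/C ✓; GC 10/23 = 43.5% ✓ — passes.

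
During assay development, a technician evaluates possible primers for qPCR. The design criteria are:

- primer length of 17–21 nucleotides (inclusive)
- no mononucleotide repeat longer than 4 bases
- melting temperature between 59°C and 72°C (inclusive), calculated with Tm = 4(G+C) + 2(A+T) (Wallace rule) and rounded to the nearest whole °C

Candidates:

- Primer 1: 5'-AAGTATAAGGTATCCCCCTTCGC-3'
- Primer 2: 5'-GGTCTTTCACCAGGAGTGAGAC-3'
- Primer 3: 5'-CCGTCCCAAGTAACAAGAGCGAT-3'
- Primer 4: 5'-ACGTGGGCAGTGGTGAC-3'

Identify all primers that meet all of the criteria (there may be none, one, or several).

None of the candidates satisfy all criteria.

Primer 1 (23 nt, A=6 T=6 G=4 C=7): length 23, outside 17–21 ✗; longest run = 5, exceeds 4 ✗; Tm = 2·12 + 4·11 = 68°C ✓ — fails.
Primer 2 (22 nt, A=5 T=5 G=7 C=5): length 22, outside 17–21 ✗; longest run = 3 ✓; Tm = 2·10 + 4·12 = 68°C ✓ — fails.
Primer 3 (23 nt, A=8 T=3 G=5 C=7): length 23, outside 17–21 ✗; longest run = 3 ✓; Tm = 2·11 + 4·12 = 70°C ✓ — fails.
Primer 4 (17 nt, A=3 T=3 G=8 C=3): length 17 ✓; longest run = 3 ✓; Tm = 2·6 + 4·11 = 56°C, outside 59–72°C ✗ — fails.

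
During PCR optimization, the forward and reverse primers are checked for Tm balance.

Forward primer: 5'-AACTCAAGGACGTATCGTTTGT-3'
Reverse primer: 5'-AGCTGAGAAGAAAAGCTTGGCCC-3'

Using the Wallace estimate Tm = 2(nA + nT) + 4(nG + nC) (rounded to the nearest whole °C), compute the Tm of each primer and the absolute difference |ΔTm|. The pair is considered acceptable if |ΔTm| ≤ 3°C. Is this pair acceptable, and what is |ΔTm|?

Forward: A=6 T=7 G=5 C=4 → Tm = 2·13 + 4·9 = 62°C.
Reverse: A=8 T=3 G=7 C=5 → Tm = 2·11 + 4·12 = 70°C.
|ΔTm| = |62 − 70| = 8°C, > 3°C.

|ΔTm| = 8°C; the pair is not acceptable.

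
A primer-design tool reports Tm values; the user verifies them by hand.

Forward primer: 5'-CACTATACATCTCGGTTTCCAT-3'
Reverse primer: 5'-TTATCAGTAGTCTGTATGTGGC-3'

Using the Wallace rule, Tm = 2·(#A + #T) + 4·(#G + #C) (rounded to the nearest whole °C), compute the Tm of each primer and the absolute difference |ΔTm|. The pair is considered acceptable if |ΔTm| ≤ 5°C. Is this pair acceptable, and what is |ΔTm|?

Forward: A=5 T=8 G=2 C=7 → Tm = 2·13 + 4·9 = 62°C.
Reverse: A=4 T=9 G=6 C=3 → Tm = 2·13 + 4·9 = 62°C.
|ΔTm| = |62 − 62| = 0°C, ≤ 5°C.

|ΔTm| = 0°C; the pair is acceptable.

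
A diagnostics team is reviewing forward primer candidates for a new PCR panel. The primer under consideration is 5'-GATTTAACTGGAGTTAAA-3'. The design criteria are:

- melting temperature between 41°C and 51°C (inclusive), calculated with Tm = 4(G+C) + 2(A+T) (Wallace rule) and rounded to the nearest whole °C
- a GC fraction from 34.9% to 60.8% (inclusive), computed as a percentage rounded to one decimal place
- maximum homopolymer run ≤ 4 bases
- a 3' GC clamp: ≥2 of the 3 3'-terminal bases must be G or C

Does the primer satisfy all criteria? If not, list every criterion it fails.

Fails: GC content, GC clamp.

Base counts: A=7, T=6, G=4, C=1 (length 18).
Tm: Tm = 2·13 + 4·5 = 46°C ✓
GC content: GC 5/18 = 27.8%, outside 34.9–60.8% ✗
homopolymer run: longest run = 3 ✓
GC clamp: 3' end AAA has 0 G/C, need ≥2 ✗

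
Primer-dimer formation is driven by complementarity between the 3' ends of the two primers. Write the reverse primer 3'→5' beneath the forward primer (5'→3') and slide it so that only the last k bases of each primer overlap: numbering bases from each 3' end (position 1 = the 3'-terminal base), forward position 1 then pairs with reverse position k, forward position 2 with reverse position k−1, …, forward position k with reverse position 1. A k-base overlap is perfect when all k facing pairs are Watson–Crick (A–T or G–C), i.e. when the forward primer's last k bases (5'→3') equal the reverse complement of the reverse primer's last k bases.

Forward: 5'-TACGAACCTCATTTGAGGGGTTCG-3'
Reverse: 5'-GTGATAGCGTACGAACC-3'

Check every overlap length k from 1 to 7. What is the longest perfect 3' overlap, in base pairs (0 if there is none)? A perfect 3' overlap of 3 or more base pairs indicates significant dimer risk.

Last 7 bases (5'→3') — forward …GGGTTCG, reverse …ACGAACC.
Reverse complement of the reverse primer's last 7 bases: GGTTCGT; its first k bases are the reverse complement of the reverse primer's last k bases, so a perfect k-base overlap needs the forward primer's last k bases to equal them.
Comparing (forward last k vs required): k=1: G vs G ✓; k=2: CG vs GG ✗; k=3: TCG vs GGT ✗; k=4: TTCG vs GGTT ✗; k=5: GTTCG vs GGTTC ✗; k=6: GGTTCG vs GGTTCG ✓; k=7: GGGTTCG vs GGTTCGT ✗.
Perfect overlaps at k = 1, 6; the largest is 6.

Longest perfect overlap: 6 complementary base pairs; significant dimer risk (threshold 3).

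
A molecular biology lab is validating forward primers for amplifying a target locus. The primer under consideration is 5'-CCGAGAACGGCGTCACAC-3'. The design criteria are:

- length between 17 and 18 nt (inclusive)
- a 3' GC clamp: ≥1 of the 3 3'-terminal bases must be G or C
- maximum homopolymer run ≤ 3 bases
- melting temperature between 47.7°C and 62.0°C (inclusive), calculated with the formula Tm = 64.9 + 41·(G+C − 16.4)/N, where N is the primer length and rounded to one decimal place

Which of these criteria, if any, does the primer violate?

Meets all criteria.

Base counts: A=5, T=1, G=5, C=7 (length 18).
length: length 18 ✓
GC clamp: 3' end CAC has 2 G/C ✓
homopolymer run: longest run = 2 ✓
Tm: Tm = 64.9 + 41·(12 − 16.4)/18 = 54.9°C ✓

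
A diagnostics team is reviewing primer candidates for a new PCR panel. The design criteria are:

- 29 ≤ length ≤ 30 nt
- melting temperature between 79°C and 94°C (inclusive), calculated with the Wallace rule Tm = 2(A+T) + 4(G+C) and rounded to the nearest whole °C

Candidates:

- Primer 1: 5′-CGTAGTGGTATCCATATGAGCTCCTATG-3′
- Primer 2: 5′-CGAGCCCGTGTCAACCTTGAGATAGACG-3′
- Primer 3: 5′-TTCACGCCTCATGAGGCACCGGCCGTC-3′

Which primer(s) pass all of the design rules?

None of the candidates satisfy all criteria.

Primer 1 (28 nt, A=6 T=9 G=7 C=6): length 28, outside 29–30 ✗; Tm = 2·15 + 4·13 = 82°C ✓ — fails.
Primer 2 (28 nt, A=7 T=5 G=8 C=8): length 28, outside 29–30 ✗; Tm = 2·12 + 4·16 = 88°C ✓ — fails.
Primer 3 (27 nt, A=4 T=5 G=7 C=11): length 27, outside 29–30 ✗; Tm = 2·9 + 4·18 = 90°C ✓ — fails.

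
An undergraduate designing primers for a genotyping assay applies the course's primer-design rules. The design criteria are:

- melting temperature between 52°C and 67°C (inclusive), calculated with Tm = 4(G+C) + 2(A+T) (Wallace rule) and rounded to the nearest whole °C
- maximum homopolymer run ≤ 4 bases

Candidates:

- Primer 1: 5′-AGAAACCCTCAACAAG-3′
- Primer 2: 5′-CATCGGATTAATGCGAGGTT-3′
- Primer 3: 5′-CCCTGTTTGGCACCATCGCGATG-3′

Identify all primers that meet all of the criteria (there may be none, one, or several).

Primer 1 (16 nt, A=8 T=1 G=2 C=5): Tm = 2·9 + 4·7 = 46°C, outside 52–67°C ✗; longest run = 3 ✓ — fails.
Primer 2 (20 nt, A=5 T=6 G=6 C=3): Tm = 2·11 + 4·9 = 58°C ✓; longest run = 2 ✓ — passes.
Primer 3 (23 nt, A=3 T=6 G=6 C=8): Tm = 2·9 + 4·14 = 74°C, outside 52–67°C ✗; longest run = 3 ✓ — fails.

Primer 2 only.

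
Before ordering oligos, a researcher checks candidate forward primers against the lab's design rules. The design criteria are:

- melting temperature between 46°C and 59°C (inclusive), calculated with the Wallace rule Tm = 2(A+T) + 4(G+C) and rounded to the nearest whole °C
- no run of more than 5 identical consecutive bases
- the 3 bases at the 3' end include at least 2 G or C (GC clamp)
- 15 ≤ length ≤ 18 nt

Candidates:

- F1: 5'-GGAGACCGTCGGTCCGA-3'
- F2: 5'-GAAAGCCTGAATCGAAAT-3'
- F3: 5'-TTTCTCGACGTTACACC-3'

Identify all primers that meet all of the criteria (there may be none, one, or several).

F1 and F3.

F1 (17 nt, A=3 T=2 G=7 C=5): Tm = 2·5 + 4·12 = 58°C ✓; longest run = 2 ✓; 3' end CGA has 2 G/C ✓; length 17 ✓ — passes.
F2 (18 nt, A=8 T=3 G=4 C=3): Tm = 2·11 + 4·7 = 50°C ✓; longest run = 3 ✓; 3' end AAT has 0 G/C, need ≥2 ✗; length 18 ✓ — fails.
F3 (17 nt, A=3 T=6 G=2 C=6): Tm = 2·9 + 4·8 = 50°C ✓; longest run = 3 ✓; 3' end ACC has 2 G/C ✓; length 17 ✓ — passes.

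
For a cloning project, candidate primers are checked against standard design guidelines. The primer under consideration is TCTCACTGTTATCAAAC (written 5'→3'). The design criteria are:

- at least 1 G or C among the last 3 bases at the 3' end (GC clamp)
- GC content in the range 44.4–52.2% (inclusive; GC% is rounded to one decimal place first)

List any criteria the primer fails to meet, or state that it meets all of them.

Fails: GC content.

Base counts: A=5, T=6, G=1, C=5 (length 17).
GC clamp: 3' end AAC has 1 G/C ✓
GC content: GC 6/17 = 35.3%, outside 44.4–52.2% ✗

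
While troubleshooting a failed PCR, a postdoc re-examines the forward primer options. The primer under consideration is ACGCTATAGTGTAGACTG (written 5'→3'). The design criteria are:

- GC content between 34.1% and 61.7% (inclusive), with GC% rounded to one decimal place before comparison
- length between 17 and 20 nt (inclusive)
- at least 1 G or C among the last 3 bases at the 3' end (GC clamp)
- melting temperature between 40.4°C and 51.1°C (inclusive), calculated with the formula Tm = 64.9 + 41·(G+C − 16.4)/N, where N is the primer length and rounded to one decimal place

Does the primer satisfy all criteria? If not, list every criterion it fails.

Base counts: A=5, T=5, G=5, C=3 (length 18).
GC content: GC 8/18 = 44.4% ✓
length: length 18 ✓
GC clamp: 3' end CTG has 2 G/C ✓
Tm: Tm = 64.9 + 41·(8 − 16.4)/18 = 45.8°C ✓

Meets all criteria.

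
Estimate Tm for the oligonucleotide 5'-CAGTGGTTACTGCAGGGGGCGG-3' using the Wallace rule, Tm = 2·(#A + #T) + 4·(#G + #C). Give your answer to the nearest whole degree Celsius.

Base counts: A=3, T=4, G=11, C=4 (length 22).
Tm = 2·(3+4) + 4·(11+4) = 2·7 + 4·15 = 14 + 60 = 74°C.

74°C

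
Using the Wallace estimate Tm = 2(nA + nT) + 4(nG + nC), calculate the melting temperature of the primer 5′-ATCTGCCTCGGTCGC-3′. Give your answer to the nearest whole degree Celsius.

50°C

Base counts: A=1, T=4, G=4, C=6 (length 15).
Tm = 2·(1+4) + 4·(4+6) = 2·5 + 4·10 = 10 + 40 = 50°C.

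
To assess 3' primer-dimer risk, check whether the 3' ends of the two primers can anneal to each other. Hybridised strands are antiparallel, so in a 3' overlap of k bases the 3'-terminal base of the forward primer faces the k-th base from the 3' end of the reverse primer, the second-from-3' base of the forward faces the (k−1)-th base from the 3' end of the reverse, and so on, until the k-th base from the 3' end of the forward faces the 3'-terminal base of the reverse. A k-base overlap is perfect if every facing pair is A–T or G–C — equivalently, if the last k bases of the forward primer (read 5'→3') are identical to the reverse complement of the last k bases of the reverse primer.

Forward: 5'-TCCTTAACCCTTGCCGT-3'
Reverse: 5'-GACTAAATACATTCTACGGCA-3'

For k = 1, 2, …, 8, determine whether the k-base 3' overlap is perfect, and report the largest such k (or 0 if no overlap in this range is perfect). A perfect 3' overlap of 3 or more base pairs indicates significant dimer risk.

Last 8 bases (5'→3') — forward …CTTGCCGT, reverse …CTACGGCA.
Reverse complement of the reverse primer's last 8 bases: TGCCGTAG; its first k bases are the reverse complement of the reverse primer's last k bases, so a perfect k-base overlap needs the forward primer's last k bases to equal them.
Comparing (forward last k vs required): k=1: T vs T ✓; k=2: GT vs TG ✗; k=3: CGT vs TGC ✗; k=4: CCGT vs TGCC ✗; k=5: GCCGT vs TGCCG ✗; k=6: TGCCGT vs TGCCGT ✓; k=7: TTGCCGT vs TGCCGTA ✗; k=8: CTTGCCGT vs TGCCGTAG ✗.
Perfect overlaps at k = 1, 6; the largest is 6.

Longest perfect overlap: 6 complementary base pairs; significant dimer risk (threshold 3).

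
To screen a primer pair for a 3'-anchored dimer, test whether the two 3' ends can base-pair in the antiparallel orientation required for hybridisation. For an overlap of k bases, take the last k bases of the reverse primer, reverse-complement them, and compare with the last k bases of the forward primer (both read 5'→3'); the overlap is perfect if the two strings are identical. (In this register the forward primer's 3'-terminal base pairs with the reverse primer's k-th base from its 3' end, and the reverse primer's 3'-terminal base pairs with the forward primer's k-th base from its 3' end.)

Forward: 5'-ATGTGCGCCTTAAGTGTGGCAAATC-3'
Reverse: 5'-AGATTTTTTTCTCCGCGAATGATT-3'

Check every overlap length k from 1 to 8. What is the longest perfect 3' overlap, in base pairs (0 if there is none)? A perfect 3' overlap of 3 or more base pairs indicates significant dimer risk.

Last 8 bases (5'→3') — forward …GGCAAATC, reverse …GAATGATT.
Reverse complement of the reverse primer's last 8 bases: AATCATTC; its first k bases are the reverse complement of the reverse primer's last k bases, so a perfect k-base overlap needs the forward primer's last k bases to equal them.
Comparing (forward last k vs required): k=1: C vs A ✗; k=2: TC vs AA ✗; k=3: ATC vs AAT ✗; k=4: AATC vs AATC ✓; k=5: AAATC vs AATCA ✗; k=6: CAAATC vs AATCAT ✗; k=7: GCAAATC vs AATCATT ✗; k=8: GGCAAATC vs AATCATTC ✗.
Only k = 4 is perfect, so the longest perfect 3' overlap is 4.

Longest perfect overlap: 4 complementary base pairs; significant dimer risk (threshold 3).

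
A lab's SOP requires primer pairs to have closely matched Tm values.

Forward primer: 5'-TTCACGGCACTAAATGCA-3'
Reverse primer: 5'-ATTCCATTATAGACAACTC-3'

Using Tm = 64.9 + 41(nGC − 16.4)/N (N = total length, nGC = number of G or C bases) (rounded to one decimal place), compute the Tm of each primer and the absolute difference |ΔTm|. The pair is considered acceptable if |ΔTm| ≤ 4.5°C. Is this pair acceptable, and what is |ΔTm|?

Forward: G+C = 8, N = 18 → Tm = 64.9 + 41·(8 − 16.4)/18 = 45.8°C.
Reverse: G+C = 6, N = 19 → Tm = 64.9 + 41·(6 − 16.4)/19 = 42.5°C.
|ΔTm| = |45.8 − 42.5| = 3.3°C, ≤ 4.5°C.

|ΔTm| = 3.3°C; the pair is acceptable.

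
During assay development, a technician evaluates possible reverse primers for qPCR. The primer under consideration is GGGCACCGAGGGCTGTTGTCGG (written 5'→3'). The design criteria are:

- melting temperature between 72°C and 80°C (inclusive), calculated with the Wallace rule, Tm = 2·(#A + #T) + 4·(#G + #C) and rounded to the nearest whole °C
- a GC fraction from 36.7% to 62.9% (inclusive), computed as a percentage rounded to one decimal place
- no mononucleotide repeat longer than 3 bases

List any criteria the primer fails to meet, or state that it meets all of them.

Base counts: A=2, T=4, G=11, C=5 (length 22).
Tm: Tm = 2·6 + 4·16 = 76°C ✓
GC content: GC 16/22 = 72.7%, outside 36.7–62.9% ✗
homopolymer run: longest run = 3 ✓

Fails: GC content.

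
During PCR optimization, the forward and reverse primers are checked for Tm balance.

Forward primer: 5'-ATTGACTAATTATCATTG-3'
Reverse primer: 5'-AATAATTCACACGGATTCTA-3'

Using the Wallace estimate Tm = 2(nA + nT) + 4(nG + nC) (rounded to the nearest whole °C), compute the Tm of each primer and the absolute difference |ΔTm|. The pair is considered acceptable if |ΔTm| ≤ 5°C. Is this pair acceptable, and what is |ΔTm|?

|ΔTm| = 8°C; the pair is not acceptable.

Forward: A=6 T=8 G=2 C=2 → Tm = 2·14 + 4·4 = 44°C.
Reverse: A=8 T=6 G=2 C=4 → Tm = 2·14 + 4·6 = 52°C.
|ΔTm| = |44 − 52| = 8°C, > 5°C.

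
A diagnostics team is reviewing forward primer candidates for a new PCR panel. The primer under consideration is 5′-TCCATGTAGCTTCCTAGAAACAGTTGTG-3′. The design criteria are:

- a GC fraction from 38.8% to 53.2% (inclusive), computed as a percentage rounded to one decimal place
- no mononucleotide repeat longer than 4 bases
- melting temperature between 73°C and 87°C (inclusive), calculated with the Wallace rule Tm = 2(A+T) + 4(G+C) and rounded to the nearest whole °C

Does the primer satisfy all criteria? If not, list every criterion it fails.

Base counts: A=7, T=9, G=6, C=6 (length 28).
GC content: GC 12/28 = 42.9% ✓
homopolymer run: longest run = 3 ✓
Tm: Tm = 2·16 + 4·12 = 80°C ✓

Meets all criteria.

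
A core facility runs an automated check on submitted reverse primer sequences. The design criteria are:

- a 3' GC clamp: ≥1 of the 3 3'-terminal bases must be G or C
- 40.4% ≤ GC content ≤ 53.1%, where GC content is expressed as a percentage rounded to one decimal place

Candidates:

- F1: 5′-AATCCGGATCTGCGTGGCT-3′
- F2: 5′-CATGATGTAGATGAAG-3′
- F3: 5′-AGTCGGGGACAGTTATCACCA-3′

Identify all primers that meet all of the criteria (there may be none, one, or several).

F1 (19 nt, A=3 T=5 G=6 C=5): 3' end GCT has 2 G/C ✓; GC 11/19 = 57.9%, outside 40.4–53.1% ✗ — fails.
F2 (16 nt, A=6 T=4 G=5 C=1): 3' end AAG has 1 G/C ✓; GC 6/16 = 37.5%, outside 40.4–53.1% ✗ — fails.
F3 (21 nt, A=6 T=4 G=6 C=5): 3' end CCA has 2 G/C ✓; GC 11/21 = 52.4% ✓ — passes.

F3 only.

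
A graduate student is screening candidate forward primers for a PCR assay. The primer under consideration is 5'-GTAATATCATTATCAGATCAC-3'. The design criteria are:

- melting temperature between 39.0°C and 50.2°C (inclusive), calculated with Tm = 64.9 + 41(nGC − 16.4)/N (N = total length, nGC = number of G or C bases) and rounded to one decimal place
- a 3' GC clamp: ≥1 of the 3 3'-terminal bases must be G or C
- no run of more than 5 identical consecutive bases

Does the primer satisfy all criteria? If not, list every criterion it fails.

Meets all criteria.

Base counts: A=8, T=7, G=2, C=4 (length 21).
Tm: Tm = 64.9 + 41·(6 − 16.4)/21 = 44.6°C ✓
GC clamp: 3' end CAC has 2 G/C ✓
homopolymer run: longest run = 2 ✓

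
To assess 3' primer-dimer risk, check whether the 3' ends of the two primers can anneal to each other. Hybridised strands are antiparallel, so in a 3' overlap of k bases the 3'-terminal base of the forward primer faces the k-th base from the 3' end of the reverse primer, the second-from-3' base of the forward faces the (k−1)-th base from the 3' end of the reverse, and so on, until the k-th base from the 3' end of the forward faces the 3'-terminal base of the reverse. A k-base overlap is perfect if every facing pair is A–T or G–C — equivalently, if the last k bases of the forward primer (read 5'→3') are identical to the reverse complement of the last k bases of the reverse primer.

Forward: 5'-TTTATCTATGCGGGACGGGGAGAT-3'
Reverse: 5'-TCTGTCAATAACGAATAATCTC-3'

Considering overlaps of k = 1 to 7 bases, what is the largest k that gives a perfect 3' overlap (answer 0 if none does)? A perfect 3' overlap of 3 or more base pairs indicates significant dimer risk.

Last 7 bases (5'→3') — forward …GGGAGAT, reverse …TAATCTC.
Reverse complement of the reverse primer's last 7 bases: GAGATTA; its first k bases are the reverse complement of the reverse primer's last k bases, so a perfect k-base overlap needs the forward primer's last k bases to equal them.
Comparing (forward last k vs required): k=1: T vs G ✗; k=2: AT vs GA ✗; k=3: GAT vs GAG ✗; k=4: AGAT vs GAGA ✗; k=5: GAGAT vs GAGAT ✓; k=6: GGAGAT vs GAGATT ✗; k=7: GGGAGAT vs GAGATTA ✗.
Only k = 5 is perfect, so the longest perfect 3' overlap is 5.

Longest perfect overlap: 5 complementary base pairs; significant dimer risk (threshold 3).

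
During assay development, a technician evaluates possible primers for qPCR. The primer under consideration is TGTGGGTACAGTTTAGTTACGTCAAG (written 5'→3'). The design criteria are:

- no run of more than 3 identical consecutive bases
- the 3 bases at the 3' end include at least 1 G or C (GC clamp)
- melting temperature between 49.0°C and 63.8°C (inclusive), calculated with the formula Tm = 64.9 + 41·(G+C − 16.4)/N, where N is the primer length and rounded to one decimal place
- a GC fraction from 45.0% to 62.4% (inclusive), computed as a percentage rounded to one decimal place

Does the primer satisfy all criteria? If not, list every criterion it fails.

Fails: GC content.

Base counts: A=6, T=9, G=8, C=3 (length 26).
homopolymer run: longest run = 3 ✓
GC clamp: 3' end AAG has 1 G/C ✓
Tm: Tm = 64.9 + 41·(11 − 16.4)/26 = 56.4°C ✓
GC content: GC 11/26 = 42.3%, outside 45.0–62.4% ✗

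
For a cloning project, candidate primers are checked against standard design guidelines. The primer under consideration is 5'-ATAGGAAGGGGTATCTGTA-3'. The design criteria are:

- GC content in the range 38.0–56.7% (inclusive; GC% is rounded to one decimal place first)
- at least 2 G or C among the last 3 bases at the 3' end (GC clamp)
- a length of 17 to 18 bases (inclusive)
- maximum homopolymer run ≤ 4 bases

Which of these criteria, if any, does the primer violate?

Fails: GC clamp, length.

Base counts: A=6, T=5, G=7, C=1 (length 19).
GC content: GC 8/19 = 42.1% ✓
GC clamp: 3' end GTA has 1 G/C, need ≥2 ✗
length: length 19, outside 17–18 ✗
homopolymer run: longest run = 4 ✓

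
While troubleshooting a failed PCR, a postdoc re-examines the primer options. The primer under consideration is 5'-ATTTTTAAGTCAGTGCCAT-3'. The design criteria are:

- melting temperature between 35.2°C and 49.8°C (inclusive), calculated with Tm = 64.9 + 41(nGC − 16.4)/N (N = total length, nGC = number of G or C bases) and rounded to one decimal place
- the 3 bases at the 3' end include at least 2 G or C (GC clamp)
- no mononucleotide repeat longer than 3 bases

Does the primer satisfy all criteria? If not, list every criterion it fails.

Fails: GC clamp, homopolymer run.

Base counts: A=5, T=8, G=3, C=3 (length 19).
Tm: Tm = 64.9 + 41·(6 − 16.4)/19 = 42.5°C ✓
GC clamp: 3' end CAT has 1 G/C, need ≥2 ✗
homopolymer run: longest run = 5, exceeds 3 ✗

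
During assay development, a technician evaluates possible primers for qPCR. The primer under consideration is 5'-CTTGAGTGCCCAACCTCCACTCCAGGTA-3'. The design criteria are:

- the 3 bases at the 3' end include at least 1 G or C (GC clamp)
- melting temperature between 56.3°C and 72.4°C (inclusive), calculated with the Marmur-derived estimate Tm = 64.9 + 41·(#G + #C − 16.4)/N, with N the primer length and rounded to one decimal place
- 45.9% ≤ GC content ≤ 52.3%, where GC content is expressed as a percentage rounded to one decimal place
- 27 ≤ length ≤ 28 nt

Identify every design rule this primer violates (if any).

Base counts: A=6, T=6, G=5, C=11 (length 28).
GC clamp: 3' end GTA has 1 G/C ✓
Tm: Tm = 64.9 + 41·(16 − 16.4)/28 = 64.3°C ✓
GC content: GC 16/28 = 57.1%, outside 45.9–52.3% ✗
length: length 28 ✓

Fails: GC content.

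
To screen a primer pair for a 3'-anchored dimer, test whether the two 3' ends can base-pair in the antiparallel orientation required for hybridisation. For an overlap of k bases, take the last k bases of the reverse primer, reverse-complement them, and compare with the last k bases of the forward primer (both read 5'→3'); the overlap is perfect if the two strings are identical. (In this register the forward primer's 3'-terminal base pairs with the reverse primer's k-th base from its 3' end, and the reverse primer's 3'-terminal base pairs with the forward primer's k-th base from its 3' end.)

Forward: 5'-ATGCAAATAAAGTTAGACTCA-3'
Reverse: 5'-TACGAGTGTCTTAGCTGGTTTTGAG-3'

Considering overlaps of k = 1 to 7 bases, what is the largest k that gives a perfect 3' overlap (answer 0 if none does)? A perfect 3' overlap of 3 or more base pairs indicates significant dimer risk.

Last 7 bases (5'→3') — forward …AGACTCA, reverse …TTTTGAG.
Reverse complement of the reverse primer's last 7 bases: CTCAAAA; its first k bases are the reverse complement of the reverse primer's last k bases, so a perfect k-base overlap needs the forward primer's last k bases to equal them.
Comparing (forward last k vs required): k=1: A vs C ✗; k=2: CA vs CT ✗; k=3: TCA vs CTC ✗; k=4: CTCA vs CTCA ✓; k=5: ACTCA vs CTCAA ✗; k=6: GACTCA vs CTCAAA ✗; k=7: AGACTCA vs CTCAAAA ✗.
Only k = 4 is perfect, so the longest perfect 3' overlap is 4.

Longest perfect overlap: 4 complementary base pairs; significant dimer risk (threshold 3).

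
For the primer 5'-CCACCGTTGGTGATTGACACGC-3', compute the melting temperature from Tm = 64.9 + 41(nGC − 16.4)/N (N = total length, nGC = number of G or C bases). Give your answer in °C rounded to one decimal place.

Base counts: A=4, T=5, G=6, C=7; G+C = 13, N = 22.
Tm = 64.9 + 41·(13 − 16.4)/22 = 64.9 + -139.40/22 = 58.6°C.

58.6°C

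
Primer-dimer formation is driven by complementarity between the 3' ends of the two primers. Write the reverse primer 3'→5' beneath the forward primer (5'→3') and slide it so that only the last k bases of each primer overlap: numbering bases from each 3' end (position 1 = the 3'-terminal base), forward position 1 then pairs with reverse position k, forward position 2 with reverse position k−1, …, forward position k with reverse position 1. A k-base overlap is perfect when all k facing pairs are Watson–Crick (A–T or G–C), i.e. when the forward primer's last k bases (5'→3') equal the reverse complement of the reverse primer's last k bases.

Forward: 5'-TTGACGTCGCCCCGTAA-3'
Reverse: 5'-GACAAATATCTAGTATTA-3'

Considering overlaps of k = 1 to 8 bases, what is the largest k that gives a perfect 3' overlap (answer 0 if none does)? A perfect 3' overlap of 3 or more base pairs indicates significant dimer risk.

Longest perfect overlap: 3 complementary base pairs; significant dimer risk (threshold 3).

Last 8 bases (5'→3') — forward …CCCCGTAA, reverse …TAGTATTA.
Reverse complement of the reverse primer's last 8 bases: TAATACTA; its first k bases are the reverse complement of the reverse primer's last k bases, so a perfect k-base overlap needs the forward primer's last k bases to equal them.
Comparing (forward last k vs required): k=1: A vs T ✗; k=2: AA vs TA ✗; k=3: TAA vs TAA ✓; k=4: GTAA vs TAAT ✗; k=5: CGTAA vs TAATA ✗; k=6: CCGTAA vs TAATAC ✗; k=7: CCCGTAA vs TAATACT ✗; k=8: CCCCGTAA vs TAATACTA ✗.
Only k = 3 is perfect, so the longest perfect 3' overlap is 3.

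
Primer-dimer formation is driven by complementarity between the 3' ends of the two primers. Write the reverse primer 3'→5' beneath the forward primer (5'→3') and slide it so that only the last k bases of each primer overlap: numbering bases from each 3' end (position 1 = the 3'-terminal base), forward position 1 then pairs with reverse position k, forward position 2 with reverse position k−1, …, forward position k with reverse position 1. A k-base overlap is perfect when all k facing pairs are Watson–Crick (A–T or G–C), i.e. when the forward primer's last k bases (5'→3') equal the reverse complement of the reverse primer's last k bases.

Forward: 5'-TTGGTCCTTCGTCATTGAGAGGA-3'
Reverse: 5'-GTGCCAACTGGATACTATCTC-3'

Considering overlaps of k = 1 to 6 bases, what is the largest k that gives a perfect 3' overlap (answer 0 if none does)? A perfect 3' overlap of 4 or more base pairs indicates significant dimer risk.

Longest perfect overlap: 2 complementary base pairs; below the dimer-risk threshold (threshold 4).

Last 6 bases (5'→3') — forward …AGAGGA, reverse …TATCTC.
Reverse complement of the reverse primer's last 6 bases: GAGATA; its first k bases are the reverse complement of the reverse primer's last k bases, so a perfect k-base overlap needs the forward primer's last k bases to equal them.
Comparing (forward last k vs required): k=1: A vs G ✗; k=2: GA vs GA ✓; k=3: GGA vs GAG ✗; k=4: AGGA vs GAGA ✗; k=5: GAGGA vs GAGAT ✗; k=6: AGAGGA vs GAGATA ✗.
Only k = 2 is perfect, so the longest perfect 3' overlap is 2.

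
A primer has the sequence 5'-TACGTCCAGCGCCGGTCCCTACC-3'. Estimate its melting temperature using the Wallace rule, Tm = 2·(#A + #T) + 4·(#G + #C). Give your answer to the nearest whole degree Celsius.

78°C

Base counts: A=3, T=4, G=5, C=11 (length 23).
Tm = 2·(3+4) + 4·(5+11) = 2·7 + 4·16 = 14 + 64 = 78°C.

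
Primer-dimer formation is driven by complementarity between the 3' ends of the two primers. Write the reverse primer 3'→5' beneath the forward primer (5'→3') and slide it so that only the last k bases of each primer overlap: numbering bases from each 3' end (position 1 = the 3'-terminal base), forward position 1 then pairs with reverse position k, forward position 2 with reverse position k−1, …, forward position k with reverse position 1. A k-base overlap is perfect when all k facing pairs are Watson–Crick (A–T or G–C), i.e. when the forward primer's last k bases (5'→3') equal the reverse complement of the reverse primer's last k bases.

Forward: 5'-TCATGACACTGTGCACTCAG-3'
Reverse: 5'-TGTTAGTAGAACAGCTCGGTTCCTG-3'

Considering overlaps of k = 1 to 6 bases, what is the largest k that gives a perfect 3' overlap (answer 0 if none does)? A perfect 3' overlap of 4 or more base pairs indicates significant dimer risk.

Last 6 bases (5'→3') — forward …ACTCAG, reverse …TTCCTG.
Reverse complement of the reverse primer's last 6 bases: CAGGAA; its first k bases are the reverse complement of the reverse primer's last k bases, so a perfect k-base overlap needs the forward primer's last k bases to equal them.
Comparing (forward last k vs required): k=1: G vs C ✗; k=2: AG vs CA ✗; k=3: CAG vs CAG ✓; k=4: TCAG vs CAGG ✗; k=5: CTCAG vs CAGGA ✗; k=6: ACTCAG vs CAGGAA ✗.
Only k = 3 is perfect, so the longest perfect 3' overlap is 3.

Longest perfect overlap: 3 complementary base pairs; below the dimer-risk threshold (threshold 4).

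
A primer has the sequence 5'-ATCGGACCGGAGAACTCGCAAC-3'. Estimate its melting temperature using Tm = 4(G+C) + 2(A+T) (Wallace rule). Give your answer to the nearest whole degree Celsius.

Base counts: A=7, T=2, G=6, C=7 (length 22).
Tm = 2·(7+2) + 4·(6+7) = 2·9 + 4·13 = 18 + 52 = 70°C.

70°C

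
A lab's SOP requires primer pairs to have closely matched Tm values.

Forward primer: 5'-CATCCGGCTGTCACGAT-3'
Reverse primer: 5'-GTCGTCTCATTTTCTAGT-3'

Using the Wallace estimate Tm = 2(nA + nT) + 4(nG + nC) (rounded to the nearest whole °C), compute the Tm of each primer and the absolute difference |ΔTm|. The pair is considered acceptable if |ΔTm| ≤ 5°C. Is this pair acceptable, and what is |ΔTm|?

Forward: A=3 T=4 G=4 C=6 → Tm = 2·7 + 4·10 = 54°C.
Reverse: A=2 T=9 G=3 C=4 → Tm = 2·11 + 4·7 = 50°C.
|ΔTm| = |54 − 50| = 4°C, ≤ 5°C.

|ΔTm| = 4°C; the pair is acceptable.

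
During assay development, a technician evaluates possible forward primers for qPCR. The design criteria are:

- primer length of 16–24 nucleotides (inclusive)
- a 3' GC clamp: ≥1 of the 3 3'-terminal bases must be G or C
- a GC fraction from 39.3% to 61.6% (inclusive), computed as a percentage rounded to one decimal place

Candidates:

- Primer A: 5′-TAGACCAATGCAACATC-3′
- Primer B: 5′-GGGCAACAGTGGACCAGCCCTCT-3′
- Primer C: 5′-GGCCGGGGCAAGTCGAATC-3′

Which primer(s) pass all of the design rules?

Primer A only.

Primer A (17 nt, A=7 T=3 G=2 C=5): length 17 ✓; 3' end ATC has 1 G/C ✓; GC 7/17 = 41.2% ✓ — passes.
Primer B (23 nt, A=5 T=3 G=7 C=8): length 23 ✓; 3' end TCT has 1 G/C ✓; GC 15/23 = 65.2%, outside 39.3–61.6% ✗ — fails.
Primer C (19 nt, A=4 T=2 G=8 C=5): length 19 ✓; 3' end ATC has 1 G/C ✓; GC 13/19 = 68.4%, outside 39.3–61.6% ✗ — fails.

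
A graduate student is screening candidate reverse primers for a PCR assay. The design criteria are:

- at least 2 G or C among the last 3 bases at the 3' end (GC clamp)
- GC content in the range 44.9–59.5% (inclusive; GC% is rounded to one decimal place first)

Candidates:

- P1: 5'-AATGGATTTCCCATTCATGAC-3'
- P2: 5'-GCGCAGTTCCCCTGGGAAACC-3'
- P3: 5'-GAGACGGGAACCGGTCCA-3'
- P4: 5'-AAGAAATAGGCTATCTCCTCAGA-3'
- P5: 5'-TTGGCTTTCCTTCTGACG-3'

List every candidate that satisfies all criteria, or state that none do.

P5 only.

P1 (21 nt, A=6 T=7 G=3 C=5): 3' end GAC has 2 G/C ✓; GC 8/21 = 38.1%, outside 44.9–59.5% ✗ — fails.
P2 (21 nt, A=4 T=3 G=6 C=8): 3' end ACC has 2 G/C ✓; GC 14/21 = 66.7%, outside 44.9–59.5% ✗ — fails.
P3 (18 nt, A=5 T=1 G=7 C=5): 3' end CCA has 2 G/C ✓; GC 12/18 = 66.7%, outside 44.9–59.5% ✗ — fails.
P4 (23 nt, A=9 T=5 G=4 C=5): 3' end AGA has 1 G/C, need ≥2 ✗; GC 9/23 = 39.1%, outside 44.9–59.5% ✗ — fails.
P5 (18 nt, A=1 T=8 G=4 C=5): 3' end ACG has 2 G/C ✓; GC 9/18 = 50.0% ✓ — passes.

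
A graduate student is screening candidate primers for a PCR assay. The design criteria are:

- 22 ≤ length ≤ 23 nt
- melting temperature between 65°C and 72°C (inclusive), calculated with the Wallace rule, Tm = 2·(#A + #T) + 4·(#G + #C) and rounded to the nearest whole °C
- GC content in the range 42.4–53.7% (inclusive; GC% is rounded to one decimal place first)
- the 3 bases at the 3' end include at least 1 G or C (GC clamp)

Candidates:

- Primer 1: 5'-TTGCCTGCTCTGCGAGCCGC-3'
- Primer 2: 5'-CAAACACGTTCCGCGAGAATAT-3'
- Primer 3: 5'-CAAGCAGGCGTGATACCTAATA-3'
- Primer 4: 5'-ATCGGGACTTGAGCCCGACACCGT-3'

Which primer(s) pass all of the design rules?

Primer 1 (20 nt, A=1 T=5 G=6 C=8): length 20, outside 22–23 ✗; Tm = 2·6 + 4·14 = 68°C ✓; GC 14/20 = 70.0%, outside 42.4–53.7% ✗; 3' end CGC has 3 G/C ✓ — fails.
Primer 2 (22 nt, A=8 T=4 G=4 C=6): length 22 ✓; Tm = 2·12 + 4·10 = 64°C, outside 65–72°C ✗; GC 10/22 = 45.5% ✓; 3' end TAT has 0 G/C, need ≥1 ✗ — fails.
Primer 3 (22 nt, A=8 T=4 G=5 C=5): length 22 ✓; Tm = 2·12 + 4·10 = 64°C, outside 65–72°C ✗; GC 10/22 = 45.5% ✓; 3' end ATA has 0 G/C, need ≥1 ✗ — fails.
Primer 4 (24 nt, A=5 T=4 G=7 C=8): length 24, outside 22–23 ✗; Tm = 2·9 + 4·15 = 78°C, outside 65–72°C ✗; GC 15/24 = 62.5%, outside 42.4–53.7% ✗; 3' end CGT has 2 G/C ✓ — fails.

None of the candidates satisfy all criteria.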